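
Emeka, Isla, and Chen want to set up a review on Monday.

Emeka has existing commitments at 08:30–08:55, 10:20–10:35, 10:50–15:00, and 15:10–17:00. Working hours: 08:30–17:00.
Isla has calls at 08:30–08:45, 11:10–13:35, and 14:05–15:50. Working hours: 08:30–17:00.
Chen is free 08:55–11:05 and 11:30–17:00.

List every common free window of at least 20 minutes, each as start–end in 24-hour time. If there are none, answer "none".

08:55–10:20

Emeka free within 08:30–17:00: 08:55–10:20, 10:35–10:50, 15:00–15:10.
Isla free within 08:30–17:00: 08:45–11:10, 13:35–14:05, 15:50–17:00.
Emeka ∩ Isla: 08:55–10:20, 10:35–10:50.
Emeka ∩ Isla ∩ Chen: 08:55–10:20, 10:35–10:50.
Windows ≥ 20 min: 08:55–10:20.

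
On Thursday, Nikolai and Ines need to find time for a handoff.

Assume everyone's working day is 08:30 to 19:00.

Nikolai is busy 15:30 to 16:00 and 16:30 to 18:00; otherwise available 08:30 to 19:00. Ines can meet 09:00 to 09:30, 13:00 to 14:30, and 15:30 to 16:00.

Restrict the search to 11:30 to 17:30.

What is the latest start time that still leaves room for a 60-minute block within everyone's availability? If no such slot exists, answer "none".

Nikolai free within 08:30–19:00: 08:30–15:30, 16:00–16:30, 18:00–19:00.
Nikolai ∩ Ines: 09:00–09:30, 13:00–14:30.
Restricted to 11:30–17:30: 13:00–14:30.
Windows ≥ 60 min: 13:00–14:30.
Latest start in the last window 13:00–14:30 is 14:30 − 60 min = 13:30.

13:30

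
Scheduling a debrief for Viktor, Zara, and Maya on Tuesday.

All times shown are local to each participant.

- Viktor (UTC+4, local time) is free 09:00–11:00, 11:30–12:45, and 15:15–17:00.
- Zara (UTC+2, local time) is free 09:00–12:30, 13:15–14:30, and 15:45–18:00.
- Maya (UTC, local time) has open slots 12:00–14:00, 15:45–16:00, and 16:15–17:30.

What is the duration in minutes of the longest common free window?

30 minutes

Viktor → UTC: 05:00–07:00, 07:30–08:45, 11:15–13:00.
Zara → UTC: 07:00–10:30, 11:15–12:30, 13:45–16:00.
Maya → UTC: 12:00–14:00, 15:45–16:00, 16:15–17:30.
Viktor ∩ Zara: 07:30–08:45, 11:15–12:30.
Viktor ∩ Zara ∩ Maya: 12:00–12:30.
Single common window of 30 minutes.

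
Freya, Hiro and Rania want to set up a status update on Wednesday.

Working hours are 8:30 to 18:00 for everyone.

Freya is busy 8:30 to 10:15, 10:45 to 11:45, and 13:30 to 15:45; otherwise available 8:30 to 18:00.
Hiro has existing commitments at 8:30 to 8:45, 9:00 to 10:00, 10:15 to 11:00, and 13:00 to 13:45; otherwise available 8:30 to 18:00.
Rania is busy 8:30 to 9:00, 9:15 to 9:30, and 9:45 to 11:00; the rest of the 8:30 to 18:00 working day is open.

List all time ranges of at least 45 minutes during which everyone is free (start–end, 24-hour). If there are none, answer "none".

Freya free within 08:30–18:00: 10:15–10:45, 11:45–13:30, 15:45–18:00.
Hiro free within 08:30–18:00: 08:45–09:00, 10:00–10:15, 11:00–13:00, 13:45–18:00.
Rania free within 08:30–18:00: 09:00–09:15, 09:30–09:45, 11:00–18:00.
Freya ∩ Hiro: 11:45–13:00, 15:45–18:00.
Freya ∩ Hiro ∩ Rania: 11:45–13:00, 15:45–18:00.
Windows ≥ 45 min: 11:45–13:00, 15:45–18:00.

11:45–13:00, 15:45–18:00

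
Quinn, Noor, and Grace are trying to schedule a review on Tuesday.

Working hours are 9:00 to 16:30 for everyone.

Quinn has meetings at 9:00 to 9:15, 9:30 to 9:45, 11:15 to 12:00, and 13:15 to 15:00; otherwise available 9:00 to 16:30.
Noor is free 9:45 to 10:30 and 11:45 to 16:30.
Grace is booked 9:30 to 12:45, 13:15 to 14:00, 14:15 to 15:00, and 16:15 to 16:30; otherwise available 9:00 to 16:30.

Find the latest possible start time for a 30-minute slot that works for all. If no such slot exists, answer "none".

15:45

Quinn free within 09:00–16:30: 09:15–09:30, 09:45–11:15, 12:00–13:15, 15:00–16:30.
Grace free within 09:00–16:30: 09:00–09:30, 12:45–13:15, 14:00–14:15, 15:00–16:15.
Quinn ∩ Noor: 09:45–10:30, 12:00–13:15, 15:00–16:30.
Quinn ∩ Noor ∩ Grace: 12:45–13:15, 15:00–16:15.
Windows ≥ 30 min: 12:45–13:15, 15:00–16:15.
Latest start in the last window 15:00–16:15 is 16:15 − 30 min = 15:45.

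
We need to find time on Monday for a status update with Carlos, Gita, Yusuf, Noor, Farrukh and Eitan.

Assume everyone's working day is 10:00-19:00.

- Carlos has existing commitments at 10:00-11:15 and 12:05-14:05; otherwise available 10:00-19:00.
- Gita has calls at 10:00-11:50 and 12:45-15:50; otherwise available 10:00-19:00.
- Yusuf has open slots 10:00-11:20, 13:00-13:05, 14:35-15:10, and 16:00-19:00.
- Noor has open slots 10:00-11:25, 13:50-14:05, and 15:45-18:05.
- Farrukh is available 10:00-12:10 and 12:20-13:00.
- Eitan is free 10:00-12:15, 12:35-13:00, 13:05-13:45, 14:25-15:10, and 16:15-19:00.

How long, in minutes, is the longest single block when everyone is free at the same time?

0 minutes

Carlos free within 10:00–19:00: 11:15–12:05, 14:05–19:00.
Gita free within 10:00–19:00: 11:50–12:45, 15:50–19:00.
Carlos ∩ Gita: 11:50–12:05, 15:50–19:00.
Carlos ∩ Gita ∩ Yusuf: 16:00–19:00.
Carlos ∩ Gita ∩ Yusuf ∩ Noor: 16:00–18:05.
Carlos ∩ Gita ∩ Yusuf ∩ Noor ∩ Farrukh: (none).
Carlos ∩ Gita ∩ Yusuf ∩ Noor ∩ Farrukh ∩ Eitan: (none).
No common window.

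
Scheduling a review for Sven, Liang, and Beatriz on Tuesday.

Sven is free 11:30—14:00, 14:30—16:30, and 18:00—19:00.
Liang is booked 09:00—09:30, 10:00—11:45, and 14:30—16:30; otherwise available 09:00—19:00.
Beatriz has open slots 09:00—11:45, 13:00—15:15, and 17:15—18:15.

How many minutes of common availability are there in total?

Liang free within 09:00–19:00: 09:30–10:00, 11:45–14:30, 16:30–19:00.
Sven ∩ Liang: 11:45–14:00, 18:00–19:00.
Sven ∩ Liang ∩ Beatriz: 13:00–14:00, 18:00–18:15.
Total common minutes: 60 + 15 = 75.

75 minutes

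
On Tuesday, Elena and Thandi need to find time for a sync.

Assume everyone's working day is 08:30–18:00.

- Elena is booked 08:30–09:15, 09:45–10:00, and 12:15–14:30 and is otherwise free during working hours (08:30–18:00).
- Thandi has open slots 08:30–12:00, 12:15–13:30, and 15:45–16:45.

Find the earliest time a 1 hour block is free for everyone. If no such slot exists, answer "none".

10:00

Elena free within 08:30–18:00: 09:15–09:45, 10:00–12:15, 14:30–18:00.
Elena ∩ Thandi: 09:15–09:45, 10:00–12:00, 15:45–16:45.
Windows ≥ 60 min: 10:00–12:00, 15:45–16:45.
Earliest such window starts at 10:00.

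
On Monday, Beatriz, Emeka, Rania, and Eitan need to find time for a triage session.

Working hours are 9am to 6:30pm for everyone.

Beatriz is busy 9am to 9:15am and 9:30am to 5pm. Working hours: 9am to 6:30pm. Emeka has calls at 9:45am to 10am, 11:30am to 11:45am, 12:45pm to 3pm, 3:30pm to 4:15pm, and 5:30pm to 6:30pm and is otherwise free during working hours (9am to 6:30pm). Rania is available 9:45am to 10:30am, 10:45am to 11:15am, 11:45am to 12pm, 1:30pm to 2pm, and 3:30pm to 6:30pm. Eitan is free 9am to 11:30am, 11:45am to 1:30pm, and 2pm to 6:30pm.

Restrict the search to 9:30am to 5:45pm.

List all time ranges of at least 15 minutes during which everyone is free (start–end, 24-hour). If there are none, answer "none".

Beatriz free within 09:00–18:30: 09:15–09:30, 17:00–18:30.
Emeka free within 09:00–18:30: 09:00–09:45, 10:00–11:30, 11:45–12:45, 15:00–15:30, 16:15–17:30.
Beatriz ∩ Emeka: 09:15–09:30, 17:00–17:30.
Beatriz ∩ Emeka ∩ Rania: 17:00–17:30.
Beatriz ∩ Emeka ∩ Rania ∩ Eitan: 17:00–17:30.
Restricted to 09:30–17:45: 17:00–17:30.
Windows ≥ 15 min: 17:00–17:30.

17:00–17:30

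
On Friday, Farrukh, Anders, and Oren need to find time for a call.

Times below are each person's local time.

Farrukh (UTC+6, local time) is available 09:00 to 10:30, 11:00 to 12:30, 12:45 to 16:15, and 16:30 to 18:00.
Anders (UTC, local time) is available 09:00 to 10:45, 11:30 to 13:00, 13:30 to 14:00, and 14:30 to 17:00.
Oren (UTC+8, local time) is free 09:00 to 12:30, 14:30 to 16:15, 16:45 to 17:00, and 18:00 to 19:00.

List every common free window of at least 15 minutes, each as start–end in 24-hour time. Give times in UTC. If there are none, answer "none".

Farrukh → UTC: 03:00–04:30, 05:00–06:30, 06:45–10:15, 10:30–12:00.
Anders → UTC: 09:00–10:45, 11:30–13:00, 13:30–14:00, 14:30–17:00.
Oren → UTC: 01:00–04:30, 06:30–08:15, 08:45–09:00, 10:00–11:00.
Farrukh ∩ Anders: 09:00–10:15, 10:30–10:45, 11:30–12:00.
Farrukh ∩ Anders ∩ Oren: 10:00–10:15, 10:30–10:45.
Windows ≥ 15 min: 10:00–10:15, 10:30–10:45.

10:00–10:15, 10:30–10:45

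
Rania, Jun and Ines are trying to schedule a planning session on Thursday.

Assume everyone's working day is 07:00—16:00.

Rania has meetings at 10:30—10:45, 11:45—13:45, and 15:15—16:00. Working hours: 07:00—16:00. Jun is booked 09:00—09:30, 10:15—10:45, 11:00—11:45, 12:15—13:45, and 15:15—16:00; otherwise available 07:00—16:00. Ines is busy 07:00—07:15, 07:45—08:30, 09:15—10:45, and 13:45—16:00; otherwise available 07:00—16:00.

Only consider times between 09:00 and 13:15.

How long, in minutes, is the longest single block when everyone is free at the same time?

Rania free within 07:00–16:00: 07:00–10:30, 10:45–11:45, 13:45–15:15.
Jun free within 07:00–16:00: 07:00–09:00, 09:30–10:15, 10:45–11:00, 11:45–12:15, 13:45–15:15.
Ines free within 07:00–16:00: 07:15–07:45, 08:30–09:15, 10:45–13:45.
Rania ∩ Jun: 07:00–09:00, 09:30–10:15, 10:45–11:00, 13:45–15:15.
Rania ∩ Jun ∩ Ines: 07:15–07:45, 08:30–09:00, 10:45–11:00.
Restricted to 09:00–13:15: 10:45–11:00.
Single common window of 15 minutes.

15 minutes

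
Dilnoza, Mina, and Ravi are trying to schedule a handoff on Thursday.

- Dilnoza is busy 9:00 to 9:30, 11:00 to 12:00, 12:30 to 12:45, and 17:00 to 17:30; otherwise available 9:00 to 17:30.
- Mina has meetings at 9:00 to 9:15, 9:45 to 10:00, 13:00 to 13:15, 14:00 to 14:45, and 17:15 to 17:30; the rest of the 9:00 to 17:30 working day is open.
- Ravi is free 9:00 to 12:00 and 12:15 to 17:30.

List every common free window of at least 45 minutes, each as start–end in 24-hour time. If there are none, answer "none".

10:00–11:00, 13:15–14:00, 14:45–17:00

Dilnoza free within 09:00–17:30: 09:30–11:00, 12:00–12:30, 12:45–17:00.
Mina free within 09:00–17:30: 09:15–09:45, 10:00–13:00, 13:15–14:00, 14:45–17:15.
Dilnoza ∩ Mina: 09:30–09:45, 10:00–11:00, 12:00–12:30, 12:45–13:00, 13:15–14:00, 14:45–17:00.
Dilnoza ∩ Mina ∩ Ravi: 09:30–09:45, 10:00–11:00, 12:15–12:30, 12:45–13:00, 13:15–14:00, 14:45–17:00.
Windows ≥ 45 min: 10:00–11:00, 13:15–14:00, 14:45–17:00.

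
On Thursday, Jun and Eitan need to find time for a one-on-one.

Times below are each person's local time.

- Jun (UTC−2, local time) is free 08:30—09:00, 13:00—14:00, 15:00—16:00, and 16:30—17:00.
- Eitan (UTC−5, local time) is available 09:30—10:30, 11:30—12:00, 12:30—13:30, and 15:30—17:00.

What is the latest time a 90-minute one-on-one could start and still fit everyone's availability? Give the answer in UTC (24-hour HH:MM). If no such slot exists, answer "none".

none

Jun → UTC: 10:30–11:00, 15:00–16:00, 17:00–18:00, 18:30–19:00.
Eitan → UTC: 14:30–15:30, 16:30–17:00, 17:30–18:30, 20:30–22:00.
Jun ∩ Eitan: 15:00–15:30, 17:30–18:00.
Windows ≥ 90 min: (none).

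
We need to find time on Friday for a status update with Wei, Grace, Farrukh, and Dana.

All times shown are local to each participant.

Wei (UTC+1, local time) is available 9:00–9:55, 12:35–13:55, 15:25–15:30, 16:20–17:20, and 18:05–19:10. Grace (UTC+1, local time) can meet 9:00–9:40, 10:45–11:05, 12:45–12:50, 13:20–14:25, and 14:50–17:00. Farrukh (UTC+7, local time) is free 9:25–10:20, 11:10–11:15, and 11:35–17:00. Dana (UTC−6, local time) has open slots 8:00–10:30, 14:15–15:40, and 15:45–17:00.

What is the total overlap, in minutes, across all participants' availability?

Wei → UTC: 08:00–08:55, 11:35–12:55, 14:25–14:30, 15:20–16:20, 17:05–18:10.
Grace → UTC: 08:00–08:40, 09:45–10:05, 11:45–11:50, 12:20–13:25, 13:50–16:00.
Farrukh → UTC: 02:25–03:20, 04:10–04:15, 04:35–10:00.
Dana → UTC: 14:00–16:30, 20:15–21:40, 21:45–23:00.
Wei ∩ Grace: 08:00–08:40, 11:45–11:50, 12:20–12:55, 14:25–14:30, 15:20–16:00.
Wei ∩ Grace ∩ Farrukh: 08:00–08:40.
Wei ∩ Grace ∩ Farrukh ∩ Dana: (none).
Total common minutes: 0.

0 minutes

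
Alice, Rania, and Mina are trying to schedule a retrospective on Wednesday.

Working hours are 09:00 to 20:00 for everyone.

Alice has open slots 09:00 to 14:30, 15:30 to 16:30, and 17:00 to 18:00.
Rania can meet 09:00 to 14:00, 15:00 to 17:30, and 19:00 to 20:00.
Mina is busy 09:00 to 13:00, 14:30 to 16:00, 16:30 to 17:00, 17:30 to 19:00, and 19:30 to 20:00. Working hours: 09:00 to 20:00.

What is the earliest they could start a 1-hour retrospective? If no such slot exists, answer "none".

13:00

Mina free within 09:00–20:00: 13:00–14:30, 16:00–16:30, 17:00–17:30, 19:00–19:30.
Alice ∩ Rania: 09:00–14:00, 15:30–16:30, 17:00–17:30.
Alice ∩ Rania ∩ Mina: 13:00–14:00, 16:00–16:30, 17:00–17:30.
Windows ≥ 60 min: 13:00–14:00.
Earliest such window starts at 13:00.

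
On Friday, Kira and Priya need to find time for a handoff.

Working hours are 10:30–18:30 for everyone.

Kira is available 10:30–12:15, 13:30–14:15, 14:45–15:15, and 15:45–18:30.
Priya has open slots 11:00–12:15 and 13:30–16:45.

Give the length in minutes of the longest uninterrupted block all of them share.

Kira ∩ Priya: 11:00–12:15, 13:30–14:15, 14:45–15:15, 15:45–16:45.
Common window lengths: 75, 45, 30, 60 min; longest is 75.

75 minutes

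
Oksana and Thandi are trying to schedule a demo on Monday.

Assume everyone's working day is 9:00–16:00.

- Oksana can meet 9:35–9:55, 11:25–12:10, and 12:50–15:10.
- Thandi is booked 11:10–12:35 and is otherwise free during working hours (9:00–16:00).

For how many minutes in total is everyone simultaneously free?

Thandi free within 09:00–16:00: 09:00–11:10, 12:35–16:00.
Oksana ∩ Thandi: 09:35–09:55, 12:50–15:10.
Total common minutes: 20 + 140 = 160.

160 minutes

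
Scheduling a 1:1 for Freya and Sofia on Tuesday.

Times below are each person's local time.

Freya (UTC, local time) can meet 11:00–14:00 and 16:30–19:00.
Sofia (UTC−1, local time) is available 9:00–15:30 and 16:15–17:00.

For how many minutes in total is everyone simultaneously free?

225 minutes

Freya → UTC: 11:00–14:00, 16:30–19:00.
Sofia → UTC: 10:00–16:30, 17:15–18:00.
Freya ∩ Sofia: 11:00–14:00, 17:15–18:00.
Total common minutes: 180 + 45 = 225.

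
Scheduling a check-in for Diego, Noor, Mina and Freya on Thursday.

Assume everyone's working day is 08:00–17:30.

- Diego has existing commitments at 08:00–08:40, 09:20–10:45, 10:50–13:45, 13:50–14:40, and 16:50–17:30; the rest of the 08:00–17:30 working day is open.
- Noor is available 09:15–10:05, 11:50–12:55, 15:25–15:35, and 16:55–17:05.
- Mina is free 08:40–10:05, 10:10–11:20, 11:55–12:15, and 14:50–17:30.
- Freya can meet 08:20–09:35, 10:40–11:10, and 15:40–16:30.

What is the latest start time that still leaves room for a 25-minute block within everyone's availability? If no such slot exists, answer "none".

Diego free within 08:00–17:30: 08:40–09:20, 10:45–10:50, 13:45–13:50, 14:40–16:50.
Diego ∩ Noor: 09:15–09:20, 15:25–15:35.
Diego ∩ Noor ∩ Mina: 09:15–09:20, 15:25–15:35.
Diego ∩ Noor ∩ Mina ∩ Freya: 09:15–09:20.
Windows ≥ 25 min: (none).

none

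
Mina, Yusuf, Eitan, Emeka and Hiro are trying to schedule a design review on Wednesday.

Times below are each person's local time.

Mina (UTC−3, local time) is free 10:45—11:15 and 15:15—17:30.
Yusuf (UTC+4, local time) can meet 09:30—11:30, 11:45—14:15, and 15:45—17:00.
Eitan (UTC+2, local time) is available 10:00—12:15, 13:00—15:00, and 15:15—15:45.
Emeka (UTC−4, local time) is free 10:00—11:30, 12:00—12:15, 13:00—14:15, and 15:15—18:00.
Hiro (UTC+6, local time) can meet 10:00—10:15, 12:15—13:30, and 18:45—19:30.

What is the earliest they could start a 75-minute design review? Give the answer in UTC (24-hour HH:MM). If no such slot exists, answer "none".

Mina → UTC: 13:45–14:15, 18:15–20:30.
Yusuf → UTC: 05:30–07:30, 07:45–10:15, 11:45–13:00.
Eitan → UTC: 08:00–10:15, 11:00–13:00, 13:15–13:45.
Emeka → UTC: 14:00–15:30, 16:00–16:15, 17:00–18:15, 19:15–22:00.
Hiro → UTC: 04:00–04:15, 06:15–07:30, 12:45–13:30.
Mina ∩ Yusuf: (none).
Mina ∩ Yusuf ∩ Eitan: (none).
Mina ∩ Yusuf ∩ Eitan ∩ Emeka: (none).
Mina ∩ Yusuf ∩ Eitan ∩ Emeka ∩ Hiro: (none).
Windows ≥ 75 min: (none).

none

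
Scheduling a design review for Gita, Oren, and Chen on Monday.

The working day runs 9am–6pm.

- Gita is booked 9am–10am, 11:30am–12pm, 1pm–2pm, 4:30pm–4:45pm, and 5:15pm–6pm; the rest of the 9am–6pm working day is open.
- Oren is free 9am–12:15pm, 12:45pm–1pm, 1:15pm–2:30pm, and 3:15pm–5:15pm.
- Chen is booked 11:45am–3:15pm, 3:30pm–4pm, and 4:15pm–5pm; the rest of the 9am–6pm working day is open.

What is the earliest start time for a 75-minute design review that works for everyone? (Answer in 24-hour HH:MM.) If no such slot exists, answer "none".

Gita free within 09:00–18:00: 10:00–11:30, 12:00–13:00, 14:00–16:30, 16:45–17:15.
Chen free within 09:00–18:00: 09:00–11:45, 15:15–15:30, 16:00–16:15, 17:00–18:00.
Gita ∩ Oren: 10:00–11:30, 12:00–12:15, 12:45–13:00, 14:00–14:30, 15:15–16:30, 16:45–17:15.
Gita ∩ Oren ∩ Chen: 10:00–11:30, 15:15–15:30, 16:00–16:15, 17:00–17:15.
Windows ≥ 75 min: 10:00–11:30.
Earliest such window starts at 10:00.

10:00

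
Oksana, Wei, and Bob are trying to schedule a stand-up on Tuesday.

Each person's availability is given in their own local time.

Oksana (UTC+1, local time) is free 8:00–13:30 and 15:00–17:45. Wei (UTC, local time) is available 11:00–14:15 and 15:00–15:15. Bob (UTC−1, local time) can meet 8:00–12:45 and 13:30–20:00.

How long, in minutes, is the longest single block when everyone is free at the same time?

90 minutes

Oksana → UTC: 07:00–12:30, 14:00–16:45.
Wei → UTC: 11:00–14:15, 15:00–15:15.
Bob → UTC: 09:00–13:45, 14:30–21:00.
Oksana ∩ Wei: 11:00–12:30, 14:00–14:15, 15:00–15:15.
Oksana ∩ Wei ∩ Bob: 11:00–12:30, 15:00–15:15.
Common window lengths: 90, 15 min; longest is 90.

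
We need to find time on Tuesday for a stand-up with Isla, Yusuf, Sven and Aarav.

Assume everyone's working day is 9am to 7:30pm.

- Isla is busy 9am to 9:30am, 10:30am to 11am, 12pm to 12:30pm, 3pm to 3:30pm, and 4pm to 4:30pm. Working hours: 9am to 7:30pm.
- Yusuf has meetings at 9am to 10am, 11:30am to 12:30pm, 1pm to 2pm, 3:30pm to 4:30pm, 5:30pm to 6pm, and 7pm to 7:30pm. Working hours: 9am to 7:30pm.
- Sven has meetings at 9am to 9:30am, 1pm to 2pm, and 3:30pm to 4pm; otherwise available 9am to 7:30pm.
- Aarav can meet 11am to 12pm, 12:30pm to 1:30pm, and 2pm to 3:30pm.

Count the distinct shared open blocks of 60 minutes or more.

1

Isla free within 09:00–19:30: 09:30–10:30, 11:00–12:00, 12:30–15:00, 15:30–16:00, 16:30–19:30.
Yusuf free within 09:00–19:30: 10:00–11:30, 12:30–13:00, 14:00–15:30, 16:30–17:30, 18:00–19:00.
Sven free within 09:00–19:30: 09:30–13:00, 14:00–15:30, 16:00–19:30.
Isla ∩ Yusuf: 10:00–10:30, 11:00–11:30, 12:30–13:00, 14:00–15:00, 16:30–17:30, 18:00–19:00.
Isla ∩ Yusuf ∩ Sven: 10:00–10:30, 11:00–11:30, 12:30–13:00, 14:00–15:00, 16:30–17:30, 18:00–19:00.
Isla ∩ Yusuf ∩ Sven ∩ Aarav: 11:00–11:30, 12:30–13:00, 14:00–15:00.
Windows ≥ 60 min: 14:00–15:00.
That's 1 window.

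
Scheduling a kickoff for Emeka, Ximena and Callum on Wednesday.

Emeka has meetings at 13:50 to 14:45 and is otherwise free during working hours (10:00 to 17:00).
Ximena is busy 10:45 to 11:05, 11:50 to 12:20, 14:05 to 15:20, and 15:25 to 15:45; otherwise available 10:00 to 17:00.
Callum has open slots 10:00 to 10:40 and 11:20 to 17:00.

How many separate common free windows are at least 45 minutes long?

Emeka free within 10:00–17:00: 10:00–13:50, 14:45–17:00.
Ximena free within 10:00–17:00: 10:00–10:45, 11:05–11:50, 12:20–14:05, 15:20–15:25, 15:45–17:00.
Emeka ∩ Ximena: 10:00–10:45, 11:05–11:50, 12:20–13:50, 15:20–15:25, 15:45–17:00.
Emeka ∩ Ximena ∩ Callum: 10:00–10:40, 11:20–11:50, 12:20–13:50, 15:20–15:25, 15:45–17:00.
Windows ≥ 45 min: 12:20–13:50, 15:45–17:00.
That's 2 windows.

2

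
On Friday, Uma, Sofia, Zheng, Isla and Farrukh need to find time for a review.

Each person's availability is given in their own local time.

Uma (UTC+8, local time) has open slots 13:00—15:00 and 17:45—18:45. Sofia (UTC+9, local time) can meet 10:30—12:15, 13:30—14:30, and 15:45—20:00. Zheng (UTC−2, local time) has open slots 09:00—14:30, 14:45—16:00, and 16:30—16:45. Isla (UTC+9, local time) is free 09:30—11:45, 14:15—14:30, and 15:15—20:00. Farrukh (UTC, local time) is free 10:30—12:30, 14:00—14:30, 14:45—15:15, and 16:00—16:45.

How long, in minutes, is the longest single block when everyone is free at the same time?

0 minutes

Uma → UTC: 05:00–07:00, 09:45–10:45.
Sofia → UTC: 01:30–03:15, 04:30–05:30, 06:45–11:00.
Zheng → UTC: 11:00–16:30, 16:45–18:00, 18:30–18:45.
Isla → UTC: 00:30–02:45, 05:15–05:30, 06:15–11:00.
Farrukh → UTC: 10:30–12:30, 14:00–14:30, 14:45–15:15, 16:00–16:45.
Uma ∩ Sofia: 05:00–05:30, 06:45–07:00, 09:45–10:45.
Uma ∩ Sofia ∩ Zheng: (none).
Uma ∩ Sofia ∩ Zheng ∩ Isla: (none).
Uma ∩ Sofia ∩ Zheng ∩ Isla ∩ Farrukh: (none).
No common window.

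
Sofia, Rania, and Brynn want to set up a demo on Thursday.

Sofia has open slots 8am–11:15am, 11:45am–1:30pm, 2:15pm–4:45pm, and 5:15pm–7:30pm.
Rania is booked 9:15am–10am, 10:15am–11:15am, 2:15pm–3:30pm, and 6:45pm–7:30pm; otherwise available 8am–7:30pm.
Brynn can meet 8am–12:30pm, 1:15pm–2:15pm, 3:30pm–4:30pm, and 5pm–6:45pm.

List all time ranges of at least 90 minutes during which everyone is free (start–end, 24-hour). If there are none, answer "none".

Rania free within 08:00–19:30: 08:00–09:15, 10:00–10:15, 11:15–14:15, 15:30–18:45.
Sofia ∩ Rania: 08:00–09:15, 10:00–10:15, 11:45–13:30, 15:30–16:45, 17:15–18:45.
Sofia ∩ Rania ∩ Brynn: 08:00–09:15, 10:00–10:15, 11:45–12:30, 13:15–13:30, 15:30–16:30, 17:15–18:45.
Windows ≥ 90 min: 17:15–18:45.

17:15–18:45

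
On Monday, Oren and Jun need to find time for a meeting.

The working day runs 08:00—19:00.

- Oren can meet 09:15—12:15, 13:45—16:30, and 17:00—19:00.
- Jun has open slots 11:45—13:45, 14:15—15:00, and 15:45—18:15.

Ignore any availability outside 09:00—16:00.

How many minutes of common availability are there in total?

90 minutes

Oren ∩ Jun: 11:45–12:15, 14:15–15:00, 15:45–16:30, 17:00–18:15.
Restricted to 09:00–16:00: 11:45–12:15, 14:15–15:00, 15:45–16:00.
Total common minutes: 30 + 45 + 15 = 90.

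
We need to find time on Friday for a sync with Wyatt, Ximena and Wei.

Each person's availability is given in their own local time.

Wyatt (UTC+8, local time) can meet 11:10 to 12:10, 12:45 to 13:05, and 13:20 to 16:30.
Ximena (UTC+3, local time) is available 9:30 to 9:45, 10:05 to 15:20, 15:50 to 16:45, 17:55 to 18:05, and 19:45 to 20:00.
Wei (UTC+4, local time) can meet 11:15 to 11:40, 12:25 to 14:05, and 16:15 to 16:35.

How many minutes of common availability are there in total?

Wyatt → UTC: 03:10–04:10, 04:45–05:05, 05:20–08:30.
Ximena → UTC: 06:30–06:45, 07:05–12:20, 12:50–13:45, 14:55–15:05, 16:45–17:00.
Wei → UTC: 07:15–07:40, 08:25–10:05, 12:15–12:35.
Wyatt ∩ Ximena: 06:30–06:45, 07:05–08:30.
Wyatt ∩ Ximena ∩ Wei: 07:15–07:40, 08:25–08:30.
Total common minutes: 25 + 5 = 30.

30 minutes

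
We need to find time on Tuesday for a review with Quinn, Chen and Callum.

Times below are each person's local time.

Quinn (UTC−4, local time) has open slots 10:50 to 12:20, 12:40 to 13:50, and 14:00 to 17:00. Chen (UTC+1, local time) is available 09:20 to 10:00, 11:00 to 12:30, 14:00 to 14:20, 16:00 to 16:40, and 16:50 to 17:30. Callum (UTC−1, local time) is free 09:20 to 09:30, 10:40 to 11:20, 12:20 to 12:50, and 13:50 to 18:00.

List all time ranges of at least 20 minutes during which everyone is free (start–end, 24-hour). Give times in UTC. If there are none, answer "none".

15:00–15:40, 15:50–16:20

Quinn → UTC: 14:50–16:20, 16:40–17:50, 18:00–21:00.
Chen → UTC: 08:20–09:00, 10:00–11:30, 13:00–13:20, 15:00–15:40, 15:50–16:30.
Callum → UTC: 10:20–10:30, 11:40–12:20, 13:20–13:50, 14:50–19:00.
Quinn ∩ Chen: 15:00–15:40, 15:50–16:20.
Quinn ∩ Chen ∩ Callum: 15:00–15:40, 15:50–16:20.
Windows ≥ 20 min: 15:00–15:40, 15:50–16:20.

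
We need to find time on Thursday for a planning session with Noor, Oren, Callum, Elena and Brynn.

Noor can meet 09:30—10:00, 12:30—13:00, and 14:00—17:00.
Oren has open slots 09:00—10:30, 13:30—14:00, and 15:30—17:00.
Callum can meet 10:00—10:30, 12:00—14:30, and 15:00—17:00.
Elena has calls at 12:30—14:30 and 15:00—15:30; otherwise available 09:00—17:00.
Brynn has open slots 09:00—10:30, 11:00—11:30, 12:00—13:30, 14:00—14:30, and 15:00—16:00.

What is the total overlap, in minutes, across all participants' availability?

30 minutes

Elena free within 09:00–17:00: 09:00–12:30, 14:30–15:00, 15:30–17:00.
Noor ∩ Oren: 09:30–10:00, 15:30–17:00.
Noor ∩ Oren ∩ Callum: 15:30–17:00.
Noor ∩ Oren ∩ Callum ∩ Elena: 15:30–17:00.
Noor ∩ Oren ∩ Callum ∩ Elena ∩ Brynn: 15:30–16:00.
Total common minutes: 30.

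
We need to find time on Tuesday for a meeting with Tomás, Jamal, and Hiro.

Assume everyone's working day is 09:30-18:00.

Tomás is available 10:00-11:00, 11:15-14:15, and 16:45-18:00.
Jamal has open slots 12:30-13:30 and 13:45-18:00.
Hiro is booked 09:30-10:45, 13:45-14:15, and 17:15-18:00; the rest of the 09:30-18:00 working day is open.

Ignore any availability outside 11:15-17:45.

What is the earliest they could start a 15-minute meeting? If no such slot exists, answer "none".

Hiro free within 09:30–18:00: 10:45–13:45, 14:15–17:15.
Tomás ∩ Jamal: 12:30–13:30, 13:45–14:15, 16:45–18:00.
Tomás ∩ Jamal ∩ Hiro: 12:30–13:30, 16:45–17:15.
Restricted to 11:15–17:45: 12:30–13:30, 16:45–17:15.
Windows ≥ 15 min: 12:30–13:30, 16:45–17:15.
Earliest such window starts at 12:30.

12:30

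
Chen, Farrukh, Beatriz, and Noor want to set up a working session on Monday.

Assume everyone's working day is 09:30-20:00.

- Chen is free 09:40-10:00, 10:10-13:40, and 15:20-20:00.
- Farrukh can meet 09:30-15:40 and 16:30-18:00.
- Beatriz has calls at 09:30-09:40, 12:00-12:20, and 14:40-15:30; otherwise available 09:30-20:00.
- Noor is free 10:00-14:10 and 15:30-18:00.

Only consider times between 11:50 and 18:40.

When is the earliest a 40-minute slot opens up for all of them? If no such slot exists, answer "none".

Beatriz free within 09:30–20:00: 09:40–12:00, 12:20–14:40, 15:30–20:00.
Chen ∩ Farrukh: 09:40–10:00, 10:10–13:40, 15:20–15:40, 16:30–18:00.
Chen ∩ Farrukh ∩ Beatriz: 09:40–10:00, 10:10–12:00, 12:20–13:40, 15:30–15:40, 16:30–18:00.
Chen ∩ Farrukh ∩ Beatriz ∩ Noor: 10:10–12:00, 12:20–13:40, 15:30–15:40, 16:30–18:00.
Restricted to 11:50–18:40: 11:50–12:00, 12:20–13:40, 15:30–15:40, 16:30–18:00.
Windows ≥ 40 min: 12:20–13:40, 16:30–18:00.
Earliest such window starts at 12:20.

12:20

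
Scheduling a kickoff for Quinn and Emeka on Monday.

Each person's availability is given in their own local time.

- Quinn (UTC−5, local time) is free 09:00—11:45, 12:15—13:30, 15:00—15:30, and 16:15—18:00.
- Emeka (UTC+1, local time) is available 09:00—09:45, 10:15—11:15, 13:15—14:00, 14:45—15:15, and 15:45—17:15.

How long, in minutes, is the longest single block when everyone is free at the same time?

90 minutes

Quinn → UTC: 14:00–16:45, 17:15–18:30, 20:00–20:30, 21:15–23:00.
Emeka → UTC: 08:00–08:45, 09:15–10:15, 12:15–13:00, 13:45–14:15, 14:45–16:15.
Quinn ∩ Emeka: 14:00–14:15, 14:45–16:15.
Common window lengths: 15, 90 min; longest is 90.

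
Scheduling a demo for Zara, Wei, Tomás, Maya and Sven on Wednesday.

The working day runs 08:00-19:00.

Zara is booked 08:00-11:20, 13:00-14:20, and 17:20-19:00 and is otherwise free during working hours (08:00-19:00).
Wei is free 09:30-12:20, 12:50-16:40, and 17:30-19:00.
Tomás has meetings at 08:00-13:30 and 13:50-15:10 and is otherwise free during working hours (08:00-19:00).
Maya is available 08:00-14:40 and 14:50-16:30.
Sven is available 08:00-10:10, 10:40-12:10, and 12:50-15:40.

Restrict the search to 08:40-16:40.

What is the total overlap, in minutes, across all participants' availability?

Zara free within 08:00–19:00: 11:20–13:00, 14:20–17:20.
Tomás free within 08:00–19:00: 13:30–13:50, 15:10–19:00.
Zara ∩ Wei: 11:20–12:20, 12:50–13:00, 14:20–16:40.
Zara ∩ Wei ∩ Tomás: 15:10–16:40.
Zara ∩ Wei ∩ Tomás ∩ Maya: 15:10–16:30.
Zara ∩ Wei ∩ Tomás ∩ Maya ∩ Sven: 15:10–15:40.
Restricted to 08:40–16:40: 15:10–15:40.
Total common minutes: 30.

30 minutes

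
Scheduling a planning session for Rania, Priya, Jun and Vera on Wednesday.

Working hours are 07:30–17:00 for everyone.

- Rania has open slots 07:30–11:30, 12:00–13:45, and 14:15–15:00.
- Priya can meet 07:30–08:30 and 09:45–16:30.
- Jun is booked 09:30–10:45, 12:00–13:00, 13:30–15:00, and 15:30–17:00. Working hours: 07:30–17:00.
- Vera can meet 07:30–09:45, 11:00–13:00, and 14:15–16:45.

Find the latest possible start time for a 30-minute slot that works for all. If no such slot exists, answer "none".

Jun free within 07:30–17:00: 07:30–09:30, 10:45–12:00, 13:00–13:30, 15:00–15:30.
Rania ∩ Priya: 07:30–08:30, 09:45–11:30, 12:00–13:45, 14:15–15:00.
Rania ∩ Priya ∩ Jun: 07:30–08:30, 10:45–11:30, 13:00–13:30.
Rania ∩ Priya ∩ Jun ∩ Vera: 07:30–08:30, 11:00–11:30.
Windows ≥ 30 min: 07:30–08:30, 11:00–11:30.
Latest start in the last window 11:00–11:30 is 11:30 − 30 min = 11:00.

11:00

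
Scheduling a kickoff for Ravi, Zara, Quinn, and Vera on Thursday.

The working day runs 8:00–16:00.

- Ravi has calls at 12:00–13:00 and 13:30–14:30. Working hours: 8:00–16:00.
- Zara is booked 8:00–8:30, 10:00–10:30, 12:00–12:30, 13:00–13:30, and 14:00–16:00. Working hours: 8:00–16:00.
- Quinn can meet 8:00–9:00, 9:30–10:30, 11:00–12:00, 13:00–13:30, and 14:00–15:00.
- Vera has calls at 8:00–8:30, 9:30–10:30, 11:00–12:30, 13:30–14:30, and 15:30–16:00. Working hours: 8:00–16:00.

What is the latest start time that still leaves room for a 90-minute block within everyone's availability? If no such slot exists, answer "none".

Ravi free within 08:00–16:00: 08:00–12:00, 13:00–13:30, 14:30–16:00.
Zara free within 08:00–16:00: 08:30–10:00, 10:30–12:00, 12:30–13:00, 13:30–14:00.
Vera free within 08:00–16:00: 08:30–09:30, 10:30–11:00, 12:30–13:30, 14:30–15:30.
Ravi ∩ Zara: 08:30–10:00, 10:30–12:00.
Ravi ∩ Zara ∩ Quinn: 08:30–09:00, 09:30–10:00, 11:00–12:00.
Ravi ∩ Zara ∩ Quinn ∩ Vera: 08:30–09:00.
Windows ≥ 90 min: (none).

none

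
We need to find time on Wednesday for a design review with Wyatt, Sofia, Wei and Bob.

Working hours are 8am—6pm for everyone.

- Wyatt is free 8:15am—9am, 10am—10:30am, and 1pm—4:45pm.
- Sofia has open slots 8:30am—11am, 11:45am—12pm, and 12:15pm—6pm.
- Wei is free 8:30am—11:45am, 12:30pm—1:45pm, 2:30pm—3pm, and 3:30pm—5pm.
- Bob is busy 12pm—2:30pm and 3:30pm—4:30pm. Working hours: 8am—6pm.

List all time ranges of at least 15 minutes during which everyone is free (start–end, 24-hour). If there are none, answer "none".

08:30–09:00, 10:00–10:30, 14:30–15:00, 16:30–16:45

Bob free within 08:00–18:00: 08:00–12:00, 14:30–15:30, 16:30–18:00.
Wyatt ∩ Sofia: 08:30–09:00, 10:00–10:30, 13:00–16:45.
Wyatt ∩ Sofia ∩ Wei: 08:30–09:00, 10:00–10:30, 13:00–13:45, 14:30–15:00, 15:30–16:45.
Wyatt ∩ Sofia ∩ Wei ∩ Bob: 08:30–09:00, 10:00–10:30, 14:30–15:00, 16:30–16:45.
Windows ≥ 15 min: 08:30–09:00, 10:00–10:30, 14:30–15:00, 16:30–16:45.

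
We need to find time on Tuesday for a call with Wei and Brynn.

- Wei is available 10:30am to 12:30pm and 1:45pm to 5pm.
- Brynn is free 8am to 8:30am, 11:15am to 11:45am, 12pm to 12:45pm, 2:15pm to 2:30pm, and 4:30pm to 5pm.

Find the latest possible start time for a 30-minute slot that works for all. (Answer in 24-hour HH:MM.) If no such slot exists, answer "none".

16:30

Wei ∩ Brynn: 11:15–11:45, 12:00–12:30, 14:15–14:30, 16:30–17:00.
Windows ≥ 30 min: 11:15–11:45, 12:00–12:30, 16:30–17:00.
Latest start in the last window 16:30–17:00 is 17:00 − 30 min = 16:30.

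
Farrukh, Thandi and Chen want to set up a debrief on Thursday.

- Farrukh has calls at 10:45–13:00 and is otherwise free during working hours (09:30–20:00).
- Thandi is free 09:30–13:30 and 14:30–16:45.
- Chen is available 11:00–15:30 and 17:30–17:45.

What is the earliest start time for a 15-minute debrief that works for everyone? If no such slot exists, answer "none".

Farrukh free within 09:30–20:00: 09:30–10:45, 13:00–20:00.
Farrukh ∩ Thandi: 09:30–10:45, 13:00–13:30, 14:30–16:45.
Farrukh ∩ Thandi ∩ Chen: 13:00–13:30, 14:30–15:30.
Windows ≥ 15 min: 13:00–13:30, 14:30–15:30.
Earliest such window starts at 13:00.

13:00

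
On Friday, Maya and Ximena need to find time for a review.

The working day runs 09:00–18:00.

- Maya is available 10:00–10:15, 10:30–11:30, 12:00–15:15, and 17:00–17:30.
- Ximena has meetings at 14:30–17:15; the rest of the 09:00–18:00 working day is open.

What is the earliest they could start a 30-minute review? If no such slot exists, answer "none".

Ximena free within 09:00–18:00: 09:00–14:30, 17:15–18:00.
Maya ∩ Ximena: 10:00–10:15, 10:30–11:30, 12:00–14:30, 17:15–17:30.
Windows ≥ 30 min: 10:30–11:30, 12:00–14:30.
Earliest such window starts at 10:30.

10:30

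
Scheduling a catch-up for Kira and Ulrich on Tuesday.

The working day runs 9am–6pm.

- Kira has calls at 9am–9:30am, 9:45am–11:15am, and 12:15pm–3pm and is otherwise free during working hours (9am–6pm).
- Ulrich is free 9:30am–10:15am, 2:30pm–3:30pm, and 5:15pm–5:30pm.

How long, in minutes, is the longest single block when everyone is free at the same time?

Kira free within 09:00–18:00: 09:30–09:45, 11:15–12:15, 15:00–18:00.
Kira ∩ Ulrich: 09:30–09:45, 15:00–15:30, 17:15–17:30.
Common window lengths: 15, 30, 15 min; longest is 30.

30 minutes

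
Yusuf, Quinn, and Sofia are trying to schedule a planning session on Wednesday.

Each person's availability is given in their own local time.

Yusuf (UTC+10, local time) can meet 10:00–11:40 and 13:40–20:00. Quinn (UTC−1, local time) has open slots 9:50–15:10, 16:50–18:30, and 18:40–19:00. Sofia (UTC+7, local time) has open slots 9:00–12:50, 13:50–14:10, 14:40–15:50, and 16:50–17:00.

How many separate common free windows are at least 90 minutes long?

0

Yusuf → UTC: 00:00–01:40, 03:40–10:00.
Quinn → UTC: 10:50–16:10, 17:50–19:30, 19:40–20:00.
Sofia → UTC: 02:00–05:50, 06:50–07:10, 07:40–08:50, 09:50–10:00.
Yusuf ∩ Quinn: (none).
Yusuf ∩ Quinn ∩ Sofia: (none).
Windows ≥ 90 min: (none).
That's 0 windows.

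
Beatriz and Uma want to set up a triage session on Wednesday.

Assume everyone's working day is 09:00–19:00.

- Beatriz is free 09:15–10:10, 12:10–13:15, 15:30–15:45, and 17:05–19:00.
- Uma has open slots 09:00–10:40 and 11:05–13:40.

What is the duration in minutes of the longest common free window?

65 minutes

Beatriz ∩ Uma: 09:15–10:10, 12:10–13:15.
Common window lengths: 55, 65 min; longest is 65.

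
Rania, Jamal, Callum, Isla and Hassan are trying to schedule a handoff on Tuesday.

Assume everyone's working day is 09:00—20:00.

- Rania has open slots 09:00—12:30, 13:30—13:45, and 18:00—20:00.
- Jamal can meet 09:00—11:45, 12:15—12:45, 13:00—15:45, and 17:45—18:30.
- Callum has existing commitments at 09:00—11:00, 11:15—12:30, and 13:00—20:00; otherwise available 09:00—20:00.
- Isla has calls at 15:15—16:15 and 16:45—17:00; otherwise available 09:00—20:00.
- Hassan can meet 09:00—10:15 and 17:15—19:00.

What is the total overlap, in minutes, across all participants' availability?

Callum free within 09:00–20:00: 11:00–11:15, 12:30–13:00.
Isla free within 09:00–20:00: 09:00–15:15, 16:15–16:45, 17:00–20:00.
Rania ∩ Jamal: 09:00–11:45, 12:15–12:30, 13:30–13:45, 18:00–18:30.
Rania ∩ Jamal ∩ Callum: 11:00–11:15.
Rania ∩ Jamal ∩ Callum ∩ Isla: 11:00–11:15.
Rania ∩ Jamal ∩ Callum ∩ Isla ∩ Hassan: (none).
Total common minutes: 0.

0 minutes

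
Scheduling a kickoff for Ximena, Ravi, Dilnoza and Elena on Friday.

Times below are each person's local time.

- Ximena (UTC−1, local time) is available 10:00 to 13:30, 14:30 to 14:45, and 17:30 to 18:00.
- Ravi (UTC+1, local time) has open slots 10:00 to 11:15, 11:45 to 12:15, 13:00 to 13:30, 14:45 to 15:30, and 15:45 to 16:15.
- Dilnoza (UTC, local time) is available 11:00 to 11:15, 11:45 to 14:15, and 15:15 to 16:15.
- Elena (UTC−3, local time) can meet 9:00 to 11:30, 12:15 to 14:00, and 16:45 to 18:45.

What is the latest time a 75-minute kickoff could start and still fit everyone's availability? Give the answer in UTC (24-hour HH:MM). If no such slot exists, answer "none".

Ximena → UTC: 11:00–14:30, 15:30–15:45, 18:30–19:00.
Ravi → UTC: 09:00–10:15, 10:45–11:15, 12:00–12:30, 13:45–14:30, 14:45–15:15.
Dilnoza → UTC: 11:00–11:15, 11:45–14:15, 15:15–16:15.
Elena → UTC: 12:00–14:30, 15:15–17:00, 19:45–21:45.
Ximena ∩ Ravi: 11:00–11:15, 12:00–12:30, 13:45–14:30.
Ximena ∩ Ravi ∩ Dilnoza: 11:00–11:15, 12:00–12:30, 13:45–14:15.
Ximena ∩ Ravi ∩ Dilnoza ∩ Elena: 12:00–12:30, 13:45–14:15.
Windows ≥ 75 min: (none).

none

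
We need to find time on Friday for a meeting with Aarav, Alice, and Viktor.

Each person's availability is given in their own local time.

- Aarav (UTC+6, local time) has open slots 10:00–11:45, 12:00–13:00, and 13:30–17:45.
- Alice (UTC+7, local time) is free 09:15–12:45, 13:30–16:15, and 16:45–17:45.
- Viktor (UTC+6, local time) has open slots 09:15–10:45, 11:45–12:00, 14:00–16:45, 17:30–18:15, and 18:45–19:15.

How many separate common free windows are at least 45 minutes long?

3

Aarav → UTC: 04:00–05:45, 06:00–07:00, 07:30–11:45.
Alice → UTC: 02:15–05:45, 06:30–09:15, 09:45–10:45.
Viktor → UTC: 03:15–04:45, 05:45–06:00, 08:00–10:45, 11:30–12:15, 12:45–13:15.
Aarav ∩ Alice: 04:00–05:45, 06:30–07:00, 07:30–09:15, 09:45–10:45.
Aarav ∩ Alice ∩ Viktor: 04:00–04:45, 08:00–09:15, 09:45–10:45.
Windows ≥ 45 min: 04:00–04:45, 08:00–09:15, 09:45–10:45.
That's 3 windows.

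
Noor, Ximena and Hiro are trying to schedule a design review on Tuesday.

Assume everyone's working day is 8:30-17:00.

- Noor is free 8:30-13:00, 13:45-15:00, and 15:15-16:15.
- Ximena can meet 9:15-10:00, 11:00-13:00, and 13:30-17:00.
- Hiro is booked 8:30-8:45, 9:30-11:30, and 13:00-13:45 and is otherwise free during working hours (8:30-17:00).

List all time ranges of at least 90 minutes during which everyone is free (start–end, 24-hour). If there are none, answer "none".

Hiro free within 08:30–17:00: 08:45–09:30, 11:30–13:00, 13:45–17:00.
Noor ∩ Ximena: 09:15–10:00, 11:00–13:00, 13:45–15:00, 15:15–16:15.
Noor ∩ Ximena ∩ Hiro: 09:15–09:30, 11:30–13:00, 13:45–15:00, 15:15–16:15.
Windows ≥ 90 min: 11:30–13:00.

11:30–13:00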